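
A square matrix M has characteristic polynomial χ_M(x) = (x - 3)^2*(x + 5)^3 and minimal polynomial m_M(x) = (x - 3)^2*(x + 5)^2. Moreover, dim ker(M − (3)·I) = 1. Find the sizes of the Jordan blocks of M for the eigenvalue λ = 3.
Block sizes for λ = 3: [2]

Step 1 — from the characteristic polynomial, algebraic multiplicity of λ = 3 is 2. From dim ker(M − (3)·I) = 1, there are exactly 1 Jordan blocks for λ = 3.
Step 2 — from the minimal polynomial, the factor (x − 3)^2 tells us the largest block for λ = 3 has size 2.
Step 3 — with total size 2, 1 blocks, and largest block 2, the block sizes (in nonincreasing order) are [2].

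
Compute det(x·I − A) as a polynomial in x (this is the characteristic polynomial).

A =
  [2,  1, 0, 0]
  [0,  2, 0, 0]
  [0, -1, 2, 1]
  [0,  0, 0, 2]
x^4 - 8*x^3 + 24*x^2 - 32*x + 16

Expanding det(x·I − A) (e.g. by cofactor expansion or by noting that A is similar to its Jordan form J, which has the same characteristic polynomial as A) gives
  χ_A(x) = x^4 - 8*x^3 + 24*x^2 - 32*x + 16
which factors as (x - 2)^4. The eigenvalues (with algebraic multiplicities) are λ = 2 with multiplicity 4.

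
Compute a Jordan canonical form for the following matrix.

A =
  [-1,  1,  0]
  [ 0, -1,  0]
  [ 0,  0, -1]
J_2(-1) ⊕ J_1(-1)

The characteristic polynomial is
  det(x·I − A) = x^3 + 3*x^2 + 3*x + 1 = (x + 1)^3

Eigenvalues and multiplicities (the geometric multiplicity of λ is n − rank(A − λI), which equals the number of Jordan blocks for λ):
  λ = -1: algebraic multiplicity = 3, geometric multiplicity = 2

Determining the block sizes for each eigenvalue:
  λ = -1: 2 blocks summing to 3 forces exactly one block of size 2 and the rest size 1 → block sizes [2, 1]

Assembling the blocks gives a Jordan form
J =
  [-1,  1,  0]
  [ 0, -1,  0]
  [ 0,  0, -1]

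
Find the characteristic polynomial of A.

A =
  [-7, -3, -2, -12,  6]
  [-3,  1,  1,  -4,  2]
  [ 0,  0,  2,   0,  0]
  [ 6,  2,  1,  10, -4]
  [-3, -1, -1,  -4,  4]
x^5 - 10*x^4 + 40*x^3 - 80*x^2 + 80*x - 32

Expanding det(x·I − A) (e.g. by cofactor expansion or by noting that A is similar to its Jordan form J, which has the same characteristic polynomial as A) gives
  χ_A(x) = x^5 - 10*x^4 + 40*x^3 - 80*x^2 + 80*x - 32
which factors as (x - 2)^5. The eigenvalues (with algebraic multiplicities) are λ = 2 with multiplicity 5.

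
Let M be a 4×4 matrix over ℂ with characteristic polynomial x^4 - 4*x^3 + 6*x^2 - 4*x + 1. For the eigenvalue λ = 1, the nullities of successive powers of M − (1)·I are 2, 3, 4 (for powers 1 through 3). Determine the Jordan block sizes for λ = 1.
Block sizes for λ = 1: [3, 1]

From the dimensions of kernels of powers, the number of Jordan blocks of size at least j is d_j − d_{j−1} where d_j = dim ker(N^j) (with d_0 = 0). Computing the differences gives [2, 1, 1].
The number of blocks of size exactly k is (#blocks of size ≥ k) − (#blocks of size ≥ k + 1), so the partition is: 1 block(s) of size 1, 1 block(s) of size 3.
In nonincreasing order the block sizes are [3, 1].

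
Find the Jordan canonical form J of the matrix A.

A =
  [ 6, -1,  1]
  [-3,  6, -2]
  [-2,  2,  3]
J_3(5)

The characteristic polynomial is
  det(x·I − A) = x^3 - 15*x^2 + 75*x - 125 = (x - 5)^3

Eigenvalues and multiplicities (the geometric multiplicity of λ is n − rank(A − λI), which equals the number of Jordan blocks for λ):
  λ = 5: algebraic multiplicity = 3, geometric multiplicity = 1

Determining the block sizes for each eigenvalue:
  λ = 5: one block (gm = 1), so the single block has size am = 3 → block sizes [3]

Assembling the blocks gives a Jordan form
J =
  [5, 1, 0]
  [0, 5, 1]
  [0, 0, 5]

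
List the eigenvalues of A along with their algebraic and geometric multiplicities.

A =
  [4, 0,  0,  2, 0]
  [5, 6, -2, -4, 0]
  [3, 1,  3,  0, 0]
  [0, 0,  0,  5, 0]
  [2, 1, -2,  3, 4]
λ = 4: alg = 3, geom = 1; λ = 5: alg = 2, geom = 2

Step 1 — factor the characteristic polynomial to read off the algebraic multiplicities:
  χ_A(x) = (x - 5)^2*(x - 4)^3

Step 2 — compute geometric multiplicities via the rank-nullity identity g(λ) = n − rank(A − λI):
  rank(A − (4)·I) = 4, so dim ker(A − (4)·I) = n − 4 = 1
  rank(A − (5)·I) = 3, so dim ker(A − (5)·I) = n − 3 = 2

Summary:
  λ = 4: algebraic multiplicity = 3, geometric multiplicity = 1
  λ = 5: algebraic multiplicity = 2, geometric multiplicity = 2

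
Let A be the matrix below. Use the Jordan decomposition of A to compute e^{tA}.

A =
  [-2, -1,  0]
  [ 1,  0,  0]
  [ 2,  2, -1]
e^{tA} =
  [-t*exp(-t) + exp(-t), -t*exp(-t), 0]
  [t*exp(-t), t*exp(-t) + exp(-t), 0]
  [2*t*exp(-t), 2*t*exp(-t), exp(-t)]

Strategy: write A = P · J · P⁻¹ where J is a Jordan canonical form, so e^{tA} = P · e^{tJ} · P⁻¹, and e^{tJ} can be computed block-by-block.

A has Jordan form
J =
  [-1,  1,  0]
  [ 0, -1,  0]
  [ 0,  0, -1]
(up to reordering of blocks).

Per-block formulas:
  For a 2×2 Jordan block J_2(-1): exp(t · J_2(-1)) = e^(-1t)·(I + t·N), where N is the 2×2 nilpotent shift.
  For a 1×1 block at λ = -1: exp(t · [-1]) = [e^(-1t)].

After assembling e^{tJ} and conjugating by P, we get:

e^{tA} =
  [-t*exp(-t) + exp(-t), -t*exp(-t), 0]
  [t*exp(-t), t*exp(-t) + exp(-t), 0]
  [2*t*exp(-t), 2*t*exp(-t), exp(-t)]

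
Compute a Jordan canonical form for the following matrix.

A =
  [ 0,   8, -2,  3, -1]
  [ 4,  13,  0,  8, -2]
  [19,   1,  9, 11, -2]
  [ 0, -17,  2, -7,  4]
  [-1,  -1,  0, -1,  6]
J_2(3) ⊕ J_3(5)

The characteristic polynomial is
  det(x·I − A) = x^5 - 21*x^4 + 174*x^3 - 710*x^2 + 1425*x - 1125 = (x - 5)^3*(x - 3)^2

Eigenvalues and multiplicities (the geometric multiplicity of λ is n − rank(A − λI), which equals the number of Jordan blocks for λ):
  λ = 3: algebraic multiplicity = 2, geometric multiplicity = 1
  λ = 5: algebraic multiplicity = 3, geometric multiplicity = 1

Determining the block sizes for each eigenvalue:
  λ = 3: one block (gm = 1), so the single block has size am = 2 → block sizes [2]
  λ = 5: one block (gm = 1), so the single block has size am = 3 → block sizes [3]

Assembling the blocks gives a Jordan form
J =
  [3, 1, 0, 0, 0]
  [0, 3, 0, 0, 0]
  [0, 0, 5, 1, 0]
  [0, 0, 0, 5, 1]
  [0, 0, 0, 0, 5]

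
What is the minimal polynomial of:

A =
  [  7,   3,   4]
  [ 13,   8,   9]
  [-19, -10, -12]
x^3 - 3*x^2 + 3*x - 1

The characteristic polynomial is χ_A(x) = (x - 1)^3, so the eigenvalues are known. The minimal polynomial is
  m_A(x) = Π_λ (x − λ)^{k_λ}
where k_λ is the size of the *largest* Jordan block for λ (equivalently, the smallest k with (A − λI)^k v = 0 for every generalised eigenvector v of λ).

  λ = 1: largest Jordan block has size 3, contributing (x − 1)^3

So m_A(x) = (x - 1)^3 = x^3 - 3*x^2 + 3*x - 1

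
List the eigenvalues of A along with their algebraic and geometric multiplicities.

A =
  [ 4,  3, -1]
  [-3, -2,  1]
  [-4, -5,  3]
λ = 1: alg = 1, geom = 1; λ = 2: alg = 2, geom = 1

Step 1 — factor the characteristic polynomial to read off the algebraic multiplicities:
  χ_A(x) = (x - 2)^2*(x - 1)

Step 2 — compute geometric multiplicities via the rank-nullity identity g(λ) = n − rank(A − λI):
  rank(A − (1)·I) = 2, so dim ker(A − (1)·I) = n − 2 = 1
  rank(A − (2)·I) = 2, so dim ker(A − (2)·I) = n − 2 = 1

Summary:
  λ = 1: algebraic multiplicity = 1, geometric multiplicity = 1
  λ = 2: algebraic multiplicity = 2, geometric multiplicity = 1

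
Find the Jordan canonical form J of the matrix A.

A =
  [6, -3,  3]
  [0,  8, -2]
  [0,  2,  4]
J_2(6) ⊕ J_1(6)

The characteristic polynomial is
  det(x·I − A) = x^3 - 18*x^2 + 108*x - 216 = (x - 6)^3

Eigenvalues and multiplicities (the geometric multiplicity of λ is n − rank(A − λI), which equals the number of Jordan blocks for λ):
  λ = 6: algebraic multiplicity = 3, geometric multiplicity = 2

Determining the block sizes for each eigenvalue:
  λ = 6: 2 blocks summing to 3 forces exactly one block of size 2 and the rest size 1 → block sizes [2, 1]

Assembling the blocks gives a Jordan form
J =
  [6, 1, 0]
  [0, 6, 0]
  [0, 0, 6]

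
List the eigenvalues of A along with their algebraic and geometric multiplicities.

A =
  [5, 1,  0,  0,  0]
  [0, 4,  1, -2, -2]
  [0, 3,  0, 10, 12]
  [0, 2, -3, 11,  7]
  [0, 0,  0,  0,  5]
λ = 5: alg = 5, geom = 2

Step 1 — factor the characteristic polynomial to read off the algebraic multiplicities:
  χ_A(x) = (x - 5)^5

Step 2 — compute geometric multiplicities via the rank-nullity identity g(λ) = n − rank(A − λI):
  rank(A − (5)·I) = 3, so dim ker(A − (5)·I) = n − 3 = 2

Summary:
  λ = 5: algebraic multiplicity = 5, geometric multiplicity = 2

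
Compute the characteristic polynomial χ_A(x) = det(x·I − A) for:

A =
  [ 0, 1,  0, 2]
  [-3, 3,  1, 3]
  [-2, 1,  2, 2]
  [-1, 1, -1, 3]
x^4 - 8*x^3 + 24*x^2 - 32*x + 16

Expanding det(x·I − A) (e.g. by cofactor expansion or by noting that A is similar to its Jordan form J, which has the same characteristic polynomial as A) gives
  χ_A(x) = x^4 - 8*x^3 + 24*x^2 - 32*x + 16
which factors as (x - 2)^4. The eigenvalues (with algebraic multiplicities) are λ = 2 with multiplicity 4.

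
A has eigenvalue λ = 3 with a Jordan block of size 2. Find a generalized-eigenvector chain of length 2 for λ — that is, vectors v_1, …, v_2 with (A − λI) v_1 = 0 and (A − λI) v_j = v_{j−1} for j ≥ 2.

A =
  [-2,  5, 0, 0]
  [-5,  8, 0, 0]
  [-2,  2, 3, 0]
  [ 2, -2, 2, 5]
A Jordan chain for λ = 3 of length 2:
v_1 = (-5, -5, -2, 2)ᵀ
v_2 = (1, 0, 0, 0)ᵀ

Let N = A − (3)·I. We want v_2 with N^2 v_2 = 0 but N^1 v_2 ≠ 0; then v_{j-1} := N · v_j for j = 2, …, 2.

Pick v_2 = (1, 0, 0, 0)ᵀ.
Then v_1 = N · v_2 = (-5, -5, -2, 2)ᵀ.

Sanity check: (A − (3)·I) v_1 = (0, 0, 0, 0)ᵀ = 0. ✓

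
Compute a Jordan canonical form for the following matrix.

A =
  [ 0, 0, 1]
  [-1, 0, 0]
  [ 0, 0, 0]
J_3(0)

The characteristic polynomial is
  det(x·I − A) = x^3

Eigenvalues and multiplicities (the geometric multiplicity of λ is n − rank(A − λI), which equals the number of Jordan blocks for λ):
  λ = 0: algebraic multiplicity = 3, geometric multiplicity = 1

Determining the block sizes for each eigenvalue:
  λ = 0: one block (gm = 1), so the single block has size am = 3 → block sizes [3]

Assembling the blocks gives a Jordan form
J =
  [0, 1, 0]
  [0, 0, 1]
  [0, 0, 0]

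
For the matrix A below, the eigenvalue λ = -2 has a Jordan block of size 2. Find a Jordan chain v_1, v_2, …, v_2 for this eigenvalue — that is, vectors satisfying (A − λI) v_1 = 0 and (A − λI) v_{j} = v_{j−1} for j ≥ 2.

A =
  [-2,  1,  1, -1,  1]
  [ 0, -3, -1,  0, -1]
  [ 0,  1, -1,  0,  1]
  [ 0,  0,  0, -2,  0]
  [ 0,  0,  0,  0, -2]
A Jordan chain for λ = -2 of length 2:
v_1 = (1, -1, 1, 0, 0)ᵀ
v_2 = (0, 1, 0, 0, 0)ᵀ

Let N = A − (-2)·I. We want v_2 with N^2 v_2 = 0 but N^1 v_2 ≠ 0; then v_{j-1} := N · v_j for j = 2, …, 2.

Pick v_2 = (0, 1, 0, 0, 0)ᵀ.
Then v_1 = N · v_2 = (1, -1, 1, 0, 0)ᵀ.

Sanity check: (A − (-2)·I) v_1 = (0, 0, 0, 0, 0)ᵀ = 0. ✓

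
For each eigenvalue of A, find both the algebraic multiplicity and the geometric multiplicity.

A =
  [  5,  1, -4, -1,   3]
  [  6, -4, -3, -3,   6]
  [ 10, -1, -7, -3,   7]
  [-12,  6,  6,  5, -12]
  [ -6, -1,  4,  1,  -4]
λ = -1: alg = 5, geom = 3

Step 1 — factor the characteristic polynomial to read off the algebraic multiplicities:
  χ_A(x) = (x + 1)^5

Step 2 — compute geometric multiplicities via the rank-nullity identity g(λ) = n − rank(A − λI):
  rank(A − (-1)·I) = 2, so dim ker(A − (-1)·I) = n − 2 = 3

Summary:
  λ = -1: algebraic multiplicity = 5, geometric multiplicity = 3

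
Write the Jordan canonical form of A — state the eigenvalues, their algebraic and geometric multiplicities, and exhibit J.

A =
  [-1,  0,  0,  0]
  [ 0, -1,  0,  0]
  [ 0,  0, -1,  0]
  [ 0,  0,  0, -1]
J_1(-1) ⊕ J_1(-1) ⊕ J_1(-1) ⊕ J_1(-1)

The characteristic polynomial is
  det(x·I − A) = x^4 + 4*x^3 + 6*x^2 + 4*x + 1 = (x + 1)^4

Eigenvalues and multiplicities (the geometric multiplicity of λ is n − rank(A − λI), which equals the number of Jordan blocks for λ):
  λ = -1: algebraic multiplicity = 4, geometric multiplicity = 4

Determining the block sizes for each eigenvalue:
  λ = -1: gm = am = 4, so every block has size 1 → block sizes [1, 1, 1, 1]

Assembling the blocks gives a Jordan form
J =
  [-1,  0,  0,  0]
  [ 0, -1,  0,  0]
  [ 0,  0, -1,  0]
  [ 0,  0,  0, -1]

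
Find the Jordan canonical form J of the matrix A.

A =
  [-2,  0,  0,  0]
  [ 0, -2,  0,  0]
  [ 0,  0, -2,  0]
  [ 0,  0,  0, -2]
J_1(-2) ⊕ J_1(-2) ⊕ J_1(-2) ⊕ J_1(-2)

The characteristic polynomial is
  det(x·I − A) = x^4 + 8*x^3 + 24*x^2 + 32*x + 16 = (x + 2)^4

Eigenvalues and multiplicities (the geometric multiplicity of λ is n − rank(A − λI), which equals the number of Jordan blocks for λ):
  λ = -2: algebraic multiplicity = 4, geometric multiplicity = 4

Determining the block sizes for each eigenvalue:
  λ = -2: gm = am = 4, so every block has size 1 → block sizes [1, 1, 1, 1]

Assembling the blocks gives a Jordan form
J =
  [-2,  0,  0,  0]
  [ 0, -2,  0,  0]
  [ 0,  0, -2,  0]
  [ 0,  0,  0, -2]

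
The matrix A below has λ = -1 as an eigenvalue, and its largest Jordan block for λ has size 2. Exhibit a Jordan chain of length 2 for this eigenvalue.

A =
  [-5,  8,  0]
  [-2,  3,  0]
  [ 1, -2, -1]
A Jordan chain for λ = -1 of length 2:
v_1 = (-4, -2, 1)ᵀ
v_2 = (1, 0, 0)ᵀ

Let N = A − (-1)·I. We want v_2 with N^2 v_2 = 0 but N^1 v_2 ≠ 0; then v_{j-1} := N · v_j for j = 2, …, 2.

Pick v_2 = (1, 0, 0)ᵀ.
Then v_1 = N · v_2 = (-4, -2, 1)ᵀ.

Sanity check: (A − (-1)·I) v_1 = (0, 0, 0)ᵀ = 0. ✓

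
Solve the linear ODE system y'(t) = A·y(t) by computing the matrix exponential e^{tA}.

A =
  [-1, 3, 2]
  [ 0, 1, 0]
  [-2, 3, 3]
e^{tA} =
  [-2*t*exp(t) + exp(t), 3*t*exp(t), 2*t*exp(t)]
  [0, exp(t), 0]
  [-2*t*exp(t), 3*t*exp(t), 2*t*exp(t) + exp(t)]

Strategy: write A = P · J · P⁻¹ where J is a Jordan canonical form, so e^{tA} = P · e^{tJ} · P⁻¹, and e^{tJ} can be computed block-by-block.

A has Jordan form
J =
  [1, 1, 0]
  [0, 1, 0]
  [0, 0, 1]
(up to reordering of blocks).

Per-block formulas:
  For a 1×1 block at λ = 1: exp(t · [1]) = [e^(1t)].
  For a 2×2 Jordan block J_2(1): exp(t · J_2(1)) = e^(1t)·(I + t·N), where N is the 2×2 nilpotent shift.

After assembling e^{tJ} and conjugating by P, we get:

e^{tA} =
  [-2*t*exp(t) + exp(t), 3*t*exp(t), 2*t*exp(t)]
  [0, exp(t), 0]
  [-2*t*exp(t), 3*t*exp(t), 2*t*exp(t) + exp(t)]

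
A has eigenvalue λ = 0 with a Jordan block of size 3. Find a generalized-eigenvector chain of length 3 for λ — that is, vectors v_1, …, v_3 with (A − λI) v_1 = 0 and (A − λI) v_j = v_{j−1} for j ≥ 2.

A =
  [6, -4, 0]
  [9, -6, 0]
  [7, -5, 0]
A Jordan chain for λ = 0 of length 3:
v_1 = (0, 0, -3)ᵀ
v_2 = (6, 9, 7)ᵀ
v_3 = (1, 0, 0)ᵀ

Let N = A − (0)·I. We want v_3 with N^3 v_3 = 0 but N^2 v_3 ≠ 0; then v_{j-1} := N · v_j for j = 3, …, 2.

Pick v_3 = (1, 0, 0)ᵀ.
Then v_2 = N · v_3 = (6, 9, 7)ᵀ.
Then v_1 = N · v_2 = (0, 0, -3)ᵀ.

Sanity check: (A − (0)·I) v_1 = (0, 0, 0)ᵀ = 0. ✓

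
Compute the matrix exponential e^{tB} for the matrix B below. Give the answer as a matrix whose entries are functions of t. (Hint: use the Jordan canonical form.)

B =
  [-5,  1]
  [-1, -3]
e^{tB} =
  [-t*exp(-4*t) + exp(-4*t), t*exp(-4*t)]
  [-t*exp(-4*t), t*exp(-4*t) + exp(-4*t)]

Strategy: write B = P · J · P⁻¹ where J is a Jordan canonical form, so e^{tB} = P · e^{tJ} · P⁻¹, and e^{tJ} can be computed block-by-block.

B has Jordan form
J =
  [-4,  1]
  [ 0, -4]
(up to reordering of blocks).

Per-block formulas:
  For a 2×2 Jordan block J_2(-4): exp(t · J_2(-4)) = e^(-4t)·(I + t·N), where N is the 2×2 nilpotent shift.

After assembling e^{tJ} and conjugating by P, we get:

e^{tB} =
  [-t*exp(-4*t) + exp(-4*t), t*exp(-4*t)]
  [-t*exp(-4*t), t*exp(-4*t) + exp(-4*t)]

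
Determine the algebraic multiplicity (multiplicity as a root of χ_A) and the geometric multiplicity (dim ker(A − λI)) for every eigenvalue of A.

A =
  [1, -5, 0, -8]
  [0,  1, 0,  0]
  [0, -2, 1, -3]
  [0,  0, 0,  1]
λ = 1: alg = 4, geom = 2

Step 1 — factor the characteristic polynomial to read off the algebraic multiplicities:
  χ_A(x) = (x - 1)^4

Step 2 — compute geometric multiplicities via the rank-nullity identity g(λ) = n − rank(A − λI):
  rank(A − (1)·I) = 2, so dim ker(A − (1)·I) = n − 2 = 2

Summary:
  λ = 1: algebraic multiplicity = 4, geometric multiplicity = 2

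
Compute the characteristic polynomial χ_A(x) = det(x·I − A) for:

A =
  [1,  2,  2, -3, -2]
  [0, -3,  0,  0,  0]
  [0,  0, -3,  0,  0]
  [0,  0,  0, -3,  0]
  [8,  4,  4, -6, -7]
x^5 + 15*x^4 + 90*x^3 + 270*x^2 + 405*x + 243

Expanding det(x·I − A) (e.g. by cofactor expansion or by noting that A is similar to its Jordan form J, which has the same characteristic polynomial as A) gives
  χ_A(x) = x^5 + 15*x^4 + 90*x^3 + 270*x^2 + 405*x + 243
which factors as (x + 3)^5. The eigenvalues (with algebraic multiplicities) are λ = -3 with multiplicity 5.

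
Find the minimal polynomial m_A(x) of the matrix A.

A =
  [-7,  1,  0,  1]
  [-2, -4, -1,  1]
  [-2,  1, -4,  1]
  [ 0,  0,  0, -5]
x^3 + 15*x^2 + 75*x + 125

The characteristic polynomial is χ_A(x) = (x + 5)^4, so the eigenvalues are known. The minimal polynomial is
  m_A(x) = Π_λ (x − λ)^{k_λ}
where k_λ is the size of the *largest* Jordan block for λ (equivalently, the smallest k with (A − λI)^k v = 0 for every generalised eigenvector v of λ).

  λ = -5: largest Jordan block has size 3, contributing (x + 5)^3

So m_A(x) = (x + 5)^3 = x^3 + 15*x^2 + 75*x + 125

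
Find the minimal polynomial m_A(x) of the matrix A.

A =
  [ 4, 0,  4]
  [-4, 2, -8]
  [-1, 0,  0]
x^2 - 4*x + 4

The characteristic polynomial is χ_A(x) = (x - 2)^3, so the eigenvalues are known. The minimal polynomial is
  m_A(x) = Π_λ (x − λ)^{k_λ}
where k_λ is the size of the *largest* Jordan block for λ (equivalently, the smallest k with (A − λI)^k v = 0 for every generalised eigenvector v of λ).

  λ = 2: largest Jordan block has size 2, contributing (x − 2)^2

So m_A(x) = (x - 2)^2 = x^2 - 4*x + 4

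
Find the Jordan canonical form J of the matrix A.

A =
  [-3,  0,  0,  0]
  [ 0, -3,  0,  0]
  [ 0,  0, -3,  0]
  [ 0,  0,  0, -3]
J_1(-3) ⊕ J_1(-3) ⊕ J_1(-3) ⊕ J_1(-3)

The characteristic polynomial is
  det(x·I − A) = x^4 + 12*x^3 + 54*x^2 + 108*x + 81 = (x + 3)^4

Eigenvalues and multiplicities (the geometric multiplicity of λ is n − rank(A − λI), which equals the number of Jordan blocks for λ):
  λ = -3: algebraic multiplicity = 4, geometric multiplicity = 4

Determining the block sizes for each eigenvalue:
  λ = -3: gm = am = 4, so every block has size 1 → block sizes [1, 1, 1, 1]

Assembling the blocks gives a Jordan form
J =
  [-3,  0,  0,  0]
  [ 0, -3,  0,  0]
  [ 0,  0, -3,  0]
  [ 0,  0,  0, -3]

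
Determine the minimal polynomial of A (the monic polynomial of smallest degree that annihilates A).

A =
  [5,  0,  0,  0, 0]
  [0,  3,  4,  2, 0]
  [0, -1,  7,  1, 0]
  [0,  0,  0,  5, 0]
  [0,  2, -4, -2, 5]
x^2 - 10*x + 25

The characteristic polynomial is χ_A(x) = (x - 5)^5, so the eigenvalues are known. The minimal polynomial is
  m_A(x) = Π_λ (x − λ)^{k_λ}
where k_λ is the size of the *largest* Jordan block for λ (equivalently, the smallest k with (A − λI)^k v = 0 for every generalised eigenvector v of λ).

  λ = 5: largest Jordan block has size 2, contributing (x − 5)^2

So m_A(x) = (x - 5)^2 = x^2 - 10*x + 25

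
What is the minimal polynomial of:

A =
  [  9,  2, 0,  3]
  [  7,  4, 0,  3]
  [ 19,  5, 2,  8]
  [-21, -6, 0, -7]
x^2 - 4*x + 4

The characteristic polynomial is χ_A(x) = (x - 2)^4, so the eigenvalues are known. The minimal polynomial is
  m_A(x) = Π_λ (x − λ)^{k_λ}
where k_λ is the size of the *largest* Jordan block for λ (equivalently, the smallest k with (A − λI)^k v = 0 for every generalised eigenvector v of λ).

  λ = 2: largest Jordan block has size 2, contributing (x − 2)^2

So m_A(x) = (x - 2)^2 = x^2 - 4*x + 4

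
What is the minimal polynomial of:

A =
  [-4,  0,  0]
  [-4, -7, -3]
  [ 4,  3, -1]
x^2 + 8*x + 16

The characteristic polynomial is χ_A(x) = (x + 4)^3, so the eigenvalues are known. The minimal polynomial is
  m_A(x) = Π_λ (x − λ)^{k_λ}
where k_λ is the size of the *largest* Jordan block for λ (equivalently, the smallest k with (A − λI)^k v = 0 for every generalised eigenvector v of λ).

  λ = -4: largest Jordan block has size 2, contributing (x + 4)^2

So m_A(x) = (x + 4)^2 = x^2 + 8*x + 16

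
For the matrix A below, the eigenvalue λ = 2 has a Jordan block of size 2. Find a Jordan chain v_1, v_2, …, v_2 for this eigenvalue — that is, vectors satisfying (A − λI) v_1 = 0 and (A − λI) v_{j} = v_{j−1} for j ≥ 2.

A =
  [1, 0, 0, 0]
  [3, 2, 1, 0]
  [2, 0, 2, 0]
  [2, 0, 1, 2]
A Jordan chain for λ = 2 of length 2:
v_1 = (0, 1, 0, 1)ᵀ
v_2 = (0, 0, 1, 0)ᵀ

Let N = A − (2)·I. We want v_2 with N^2 v_2 = 0 but N^1 v_2 ≠ 0; then v_{j-1} := N · v_j for j = 2, …, 2.

Pick v_2 = (0, 0, 1, 0)ᵀ.
Then v_1 = N · v_2 = (0, 1, 0, 1)ᵀ.

Sanity check: (A − (2)·I) v_1 = (0, 0, 0, 0)ᵀ = 0. ✓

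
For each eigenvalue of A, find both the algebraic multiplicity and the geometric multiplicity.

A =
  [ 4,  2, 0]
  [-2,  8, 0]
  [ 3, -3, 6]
λ = 6: alg = 3, geom = 2

Step 1 — factor the characteristic polynomial to read off the algebraic multiplicities:
  χ_A(x) = (x - 6)^3

Step 2 — compute geometric multiplicities via the rank-nullity identity g(λ) = n − rank(A − λI):
  rank(A − (6)·I) = 1, so dim ker(A − (6)·I) = n − 1 = 2

Summary:
  λ = 6: algebraic multiplicity = 3, geometric multiplicity = 2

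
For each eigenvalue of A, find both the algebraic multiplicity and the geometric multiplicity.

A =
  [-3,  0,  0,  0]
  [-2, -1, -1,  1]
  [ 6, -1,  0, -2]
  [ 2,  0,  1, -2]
λ = -3: alg = 1, geom = 1; λ = -1: alg = 3, geom = 1

Step 1 — factor the characteristic polynomial to read off the algebraic multiplicities:
  χ_A(x) = (x + 1)^3*(x + 3)

Step 2 — compute geometric multiplicities via the rank-nullity identity g(λ) = n − rank(A − λI):
  rank(A − (-3)·I) = 3, so dim ker(A − (-3)·I) = n − 3 = 1
  rank(A − (-1)·I) = 3, so dim ker(A − (-1)·I) = n − 3 = 1

Summary:
  λ = -3: algebraic multiplicity = 1, geometric multiplicity = 1
  λ = -1: algebraic multiplicity = 3, geometric multiplicity = 1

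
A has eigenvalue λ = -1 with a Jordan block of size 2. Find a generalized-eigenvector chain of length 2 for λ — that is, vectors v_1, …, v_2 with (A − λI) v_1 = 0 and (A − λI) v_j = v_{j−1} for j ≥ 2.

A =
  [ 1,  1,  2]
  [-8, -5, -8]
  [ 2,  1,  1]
A Jordan chain for λ = -1 of length 2:
v_1 = (2, -8, 2)ᵀ
v_2 = (1, 0, 0)ᵀ

Let N = A − (-1)·I. We want v_2 with N^2 v_2 = 0 but N^1 v_2 ≠ 0; then v_{j-1} := N · v_j for j = 2, …, 2.

Pick v_2 = (1, 0, 0)ᵀ.
Then v_1 = N · v_2 = (2, -8, 2)ᵀ.

Sanity check: (A − (-1)·I) v_1 = (0, 0, 0)ᵀ = 0. ✓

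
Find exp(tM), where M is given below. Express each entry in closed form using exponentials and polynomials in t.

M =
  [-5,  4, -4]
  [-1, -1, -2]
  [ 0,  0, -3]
e^{tM} =
  [-2*t*exp(-3*t) + exp(-3*t), 4*t*exp(-3*t), -4*t*exp(-3*t)]
  [-t*exp(-3*t), 2*t*exp(-3*t) + exp(-3*t), -2*t*exp(-3*t)]
  [0, 0, exp(-3*t)]

Strategy: write M = P · J · P⁻¹ where J is a Jordan canonical form, so e^{tM} = P · e^{tJ} · P⁻¹, and e^{tJ} can be computed block-by-block.

M has Jordan form
J =
  [-3,  1,  0]
  [ 0, -3,  0]
  [ 0,  0, -3]
(up to reordering of blocks).

Per-block formulas:
  For a 1×1 block at λ = -3: exp(t · [-3]) = [e^(-3t)].
  For a 2×2 Jordan block J_2(-3): exp(t · J_2(-3)) = e^(-3t)·(I + t·N), where N is the 2×2 nilpotent shift.

After assembling e^{tJ} and conjugating by P, we get:

e^{tM} =
  [-2*t*exp(-3*t) + exp(-3*t), 4*t*exp(-3*t), -4*t*exp(-3*t)]
  [-t*exp(-3*t), 2*t*exp(-3*t) + exp(-3*t), -2*t*exp(-3*t)]
  [0, 0, exp(-3*t)]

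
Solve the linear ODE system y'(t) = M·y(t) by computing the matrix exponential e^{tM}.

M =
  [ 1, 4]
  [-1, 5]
e^{tM} =
  [-2*t*exp(3*t) + exp(3*t), 4*t*exp(3*t)]
  [-t*exp(3*t), 2*t*exp(3*t) + exp(3*t)]

Strategy: write M = P · J · P⁻¹ where J is a Jordan canonical form, so e^{tM} = P · e^{tJ} · P⁻¹, and e^{tJ} can be computed block-by-block.

M has Jordan form
J =
  [3, 1]
  [0, 3]
(up to reordering of blocks).

Per-block formulas:
  For a 2×2 Jordan block J_2(3): exp(t · J_2(3)) = e^(3t)·(I + t·N), where N is the 2×2 nilpotent shift.

After assembling e^{tJ} and conjugating by P, we get:

e^{tM} =
  [-2*t*exp(3*t) + exp(3*t), 4*t*exp(3*t)]
  [-t*exp(3*t), 2*t*exp(3*t) + exp(3*t)]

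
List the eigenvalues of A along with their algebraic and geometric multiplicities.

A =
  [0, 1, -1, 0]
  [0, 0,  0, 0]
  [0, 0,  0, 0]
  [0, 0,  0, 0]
λ = 0: alg = 4, geom = 3

Step 1 — factor the characteristic polynomial to read off the algebraic multiplicities:
  χ_A(x) = x^4

Step 2 — compute geometric multiplicities via the rank-nullity identity g(λ) = n − rank(A − λI):
  rank(A − (0)·I) = 1, so dim ker(A − (0)·I) = n − 1 = 3

Summary:
  λ = 0: algebraic multiplicity = 4, geometric multiplicity = 3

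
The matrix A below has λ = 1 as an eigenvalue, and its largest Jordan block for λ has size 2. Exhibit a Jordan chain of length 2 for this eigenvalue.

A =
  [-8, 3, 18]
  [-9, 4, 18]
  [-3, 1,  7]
A Jordan chain for λ = 1 of length 2:
v_1 = (-9, -9, -3)ᵀ
v_2 = (1, 0, 0)ᵀ

Let N = A − (1)·I. We want v_2 with N^2 v_2 = 0 but N^1 v_2 ≠ 0; then v_{j-1} := N · v_j for j = 2, …, 2.

Pick v_2 = (1, 0, 0)ᵀ.
Then v_1 = N · v_2 = (-9, -9, -3)ᵀ.

Sanity check: (A − (1)·I) v_1 = (0, 0, 0)ᵀ = 0. ✓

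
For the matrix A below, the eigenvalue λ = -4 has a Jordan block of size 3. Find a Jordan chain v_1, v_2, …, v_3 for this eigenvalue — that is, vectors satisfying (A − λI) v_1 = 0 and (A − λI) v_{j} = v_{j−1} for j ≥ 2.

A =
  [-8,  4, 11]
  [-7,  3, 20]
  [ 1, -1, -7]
A Jordan chain for λ = -4 of length 3:
v_1 = (-1, -1, 0)ᵀ
v_2 = (-4, -7, 1)ᵀ
v_3 = (1, 0, 0)ᵀ

Let N = A − (-4)·I. We want v_3 with N^3 v_3 = 0 but N^2 v_3 ≠ 0; then v_{j-1} := N · v_j for j = 3, …, 2.

Pick v_3 = (1, 0, 0)ᵀ.
Then v_2 = N · v_3 = (-4, -7, 1)ᵀ.
Then v_1 = N · v_2 = (-1, -1, 0)ᵀ.

Sanity check: (A − (-4)·I) v_1 = (0, 0, 0)ᵀ = 0. ✓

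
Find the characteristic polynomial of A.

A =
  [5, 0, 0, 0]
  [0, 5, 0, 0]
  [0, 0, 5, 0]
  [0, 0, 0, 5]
x^4 - 20*x^3 + 150*x^2 - 500*x + 625

Expanding det(x·I − A) (e.g. by cofactor expansion or by noting that A is similar to its Jordan form J, which has the same characteristic polynomial as A) gives
  χ_A(x) = x^4 - 20*x^3 + 150*x^2 - 500*x + 625
which factors as (x - 5)^4. The eigenvalues (with algebraic multiplicities) are λ = 5 with multiplicity 4.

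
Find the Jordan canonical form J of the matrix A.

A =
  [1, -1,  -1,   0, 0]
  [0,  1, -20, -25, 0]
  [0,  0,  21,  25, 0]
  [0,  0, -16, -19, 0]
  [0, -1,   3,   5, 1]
J_2(1) ⊕ J_2(1) ⊕ J_1(1)

The characteristic polynomial is
  det(x·I − A) = x^5 - 5*x^4 + 10*x^3 - 10*x^2 + 5*x - 1 = (x - 1)^5

Eigenvalues and multiplicities (the geometric multiplicity of λ is n − rank(A − λI), which equals the number of Jordan blocks for λ):
  λ = 1: algebraic multiplicity = 5, geometric multiplicity = 3

Determining the block sizes for each eigenvalue:
  λ = 1: with am = 5 and gm = 3, the partition is not yet determined (e.g. several partitions of 5 into 3 parts exist). Let N = A − (1)·I. Computing rank(N^1) = 2, rank(N^2) = 0; the number of blocks of size ≥ j is rank(N^{j−1}) − rank(N^j), giving [3, 2]. So we have 2 block(s) of size 2, 1 block(s) of size 1 → block sizes [2, 2, 1]

Assembling the blocks gives a Jordan form
J =
  [1, 1, 0, 0, 0]
  [0, 1, 0, 0, 0]
  [0, 0, 1, 1, 0]
  [0, 0, 0, 1, 0]
  [0, 0, 0, 0, 1]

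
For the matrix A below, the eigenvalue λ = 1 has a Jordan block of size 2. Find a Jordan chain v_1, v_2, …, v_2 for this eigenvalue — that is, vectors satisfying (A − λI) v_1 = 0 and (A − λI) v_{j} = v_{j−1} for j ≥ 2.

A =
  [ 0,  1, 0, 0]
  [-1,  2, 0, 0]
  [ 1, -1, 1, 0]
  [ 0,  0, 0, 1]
A Jordan chain for λ = 1 of length 2:
v_1 = (-1, -1, 1, 0)ᵀ
v_2 = (1, 0, 0, 0)ᵀ

Let N = A − (1)·I. We want v_2 with N^2 v_2 = 0 but N^1 v_2 ≠ 0; then v_{j-1} := N · v_j for j = 2, …, 2.

Pick v_2 = (1, 0, 0, 0)ᵀ.
Then v_1 = N · v_2 = (-1, -1, 1, 0)ᵀ.

Sanity check: (A − (1)·I) v_1 = (0, 0, 0, 0)ᵀ = 0. ✓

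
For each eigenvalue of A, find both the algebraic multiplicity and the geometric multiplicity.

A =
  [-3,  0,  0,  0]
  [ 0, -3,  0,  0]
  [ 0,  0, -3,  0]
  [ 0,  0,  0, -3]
λ = -3: alg = 4, geom = 4

Step 1 — factor the characteristic polynomial to read off the algebraic multiplicities:
  χ_A(x) = (x + 3)^4

Step 2 — compute geometric multiplicities via the rank-nullity identity g(λ) = n − rank(A − λI):
  rank(A − (-3)·I) = 0, so dim ker(A − (-3)·I) = n − 0 = 4

Summary:
  λ = -3: algebraic multiplicity = 4, geometric multiplicity = 4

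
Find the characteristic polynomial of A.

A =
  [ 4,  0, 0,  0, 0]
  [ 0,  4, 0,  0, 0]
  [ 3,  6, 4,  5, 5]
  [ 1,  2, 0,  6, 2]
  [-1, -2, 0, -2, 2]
x^5 - 20*x^4 + 160*x^3 - 640*x^2 + 1280*x - 1024

Expanding det(x·I − A) (e.g. by cofactor expansion or by noting that A is similar to its Jordan form J, which has the same characteristic polynomial as A) gives
  χ_A(x) = x^5 - 20*x^4 + 160*x^3 - 640*x^2 + 1280*x - 1024
which factors as (x - 4)^5. The eigenvalues (with algebraic multiplicities) are λ = 4 with multiplicity 5.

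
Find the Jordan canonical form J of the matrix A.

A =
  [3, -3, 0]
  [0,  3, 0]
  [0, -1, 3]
J_2(3) ⊕ J_1(3)

The characteristic polynomial is
  det(x·I − A) = x^3 - 9*x^2 + 27*x - 27 = (x - 3)^3

Eigenvalues and multiplicities (the geometric multiplicity of λ is n − rank(A − λI), which equals the number of Jordan blocks for λ):
  λ = 3: algebraic multiplicity = 3, geometric multiplicity = 2

Determining the block sizes for each eigenvalue:
  λ = 3: 2 blocks summing to 3 forces exactly one block of size 2 and the rest size 1 → block sizes [2, 1]

Assembling the blocks gives a Jordan form
J =
  [3, 1, 0]
  [0, 3, 0]
  [0, 0, 3]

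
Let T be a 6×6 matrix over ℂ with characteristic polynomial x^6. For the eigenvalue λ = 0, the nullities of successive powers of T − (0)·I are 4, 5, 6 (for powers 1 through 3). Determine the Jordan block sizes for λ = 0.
Block sizes for λ = 0: [3, 1, 1, 1]

From the dimensions of kernels of powers, the number of Jordan blocks of size at least j is d_j − d_{j−1} where d_j = dim ker(N^j) (with d_0 = 0). Computing the differences gives [4, 1, 1].
The number of blocks of size exactly k is (#blocks of size ≥ k) − (#blocks of size ≥ k + 1), so the partition is: 3 block(s) of size 1, 1 block(s) of size 3.
In nonincreasing order the block sizes are [3, 1, 1, 1].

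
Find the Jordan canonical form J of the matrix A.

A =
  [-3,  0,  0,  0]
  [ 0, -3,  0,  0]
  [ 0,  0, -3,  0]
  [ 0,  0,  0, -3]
J_1(-3) ⊕ J_1(-3) ⊕ J_1(-3) ⊕ J_1(-3)

The characteristic polynomial is
  det(x·I − A) = x^4 + 12*x^3 + 54*x^2 + 108*x + 81 = (x + 3)^4

Eigenvalues and multiplicities (the geometric multiplicity of λ is n − rank(A − λI), which equals the number of Jordan blocks for λ):
  λ = -3: algebraic multiplicity = 4, geometric multiplicity = 4

Determining the block sizes for each eigenvalue:
  λ = -3: gm = am = 4, so every block has size 1 → block sizes [1, 1, 1, 1]

Assembling the blocks gives a Jordan form
J =
  [-3,  0,  0,  0]
  [ 0, -3,  0,  0]
  [ 0,  0, -3,  0]
  [ 0,  0,  0, -3]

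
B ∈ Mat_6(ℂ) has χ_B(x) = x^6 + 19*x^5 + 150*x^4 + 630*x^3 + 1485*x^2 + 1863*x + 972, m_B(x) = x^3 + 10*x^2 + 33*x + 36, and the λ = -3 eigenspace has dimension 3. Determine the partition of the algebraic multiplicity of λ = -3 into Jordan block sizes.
Block sizes for λ = -3: [2, 2, 1]

Step 1 — from the characteristic polynomial, algebraic multiplicity of λ = -3 is 5. From dim ker(B − (-3)·I) = 3, there are exactly 3 Jordan blocks for λ = -3.
Step 2 — from the minimal polynomial, the factor (x + 3)^2 tells us the largest block for λ = -3 has size 2.
Step 3 — with total size 5, 3 blocks, and largest block 2, the block sizes (in nonincreasing order) are [2, 2, 1].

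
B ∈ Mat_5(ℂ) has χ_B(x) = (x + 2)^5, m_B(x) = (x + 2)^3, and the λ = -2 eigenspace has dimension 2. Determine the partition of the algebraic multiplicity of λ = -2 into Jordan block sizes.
Block sizes for λ = -2: [3, 2]

Step 1 — from the characteristic polynomial, algebraic multiplicity of λ = -2 is 5. From dim ker(B − (-2)·I) = 2, there are exactly 2 Jordan blocks for λ = -2.
Step 2 — from the minimal polynomial, the factor (x + 2)^3 tells us the largest block for λ = -2 has size 3.
Step 3 — with total size 5, 2 blocks, and largest block 3, the block sizes (in nonincreasing order) are [3, 2].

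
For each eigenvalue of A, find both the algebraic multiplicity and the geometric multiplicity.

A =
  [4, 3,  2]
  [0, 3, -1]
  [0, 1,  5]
λ = 4: alg = 3, geom = 1

Step 1 — factor the characteristic polynomial to read off the algebraic multiplicities:
  χ_A(x) = (x - 4)^3

Step 2 — compute geometric multiplicities via the rank-nullity identity g(λ) = n − rank(A − λI):
  rank(A − (4)·I) = 2, so dim ker(A − (4)·I) = n − 2 = 1

Summary:
  λ = 4: algebraic multiplicity = 3, geometric multiplicity = 1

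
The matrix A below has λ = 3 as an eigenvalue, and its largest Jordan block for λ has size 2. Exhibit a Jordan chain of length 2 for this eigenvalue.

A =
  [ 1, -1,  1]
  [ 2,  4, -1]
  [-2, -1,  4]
A Jordan chain for λ = 3 of length 2:
v_1 = (-2, 2, -2)ᵀ
v_2 = (1, 0, 0)ᵀ

Let N = A − (3)·I. We want v_2 with N^2 v_2 = 0 but N^1 v_2 ≠ 0; then v_{j-1} := N · v_j for j = 2, …, 2.

Pick v_2 = (1, 0, 0)ᵀ.
Then v_1 = N · v_2 = (-2, 2, -2)ᵀ.

Sanity check: (A − (3)·I) v_1 = (0, 0, 0)ᵀ = 0. ✓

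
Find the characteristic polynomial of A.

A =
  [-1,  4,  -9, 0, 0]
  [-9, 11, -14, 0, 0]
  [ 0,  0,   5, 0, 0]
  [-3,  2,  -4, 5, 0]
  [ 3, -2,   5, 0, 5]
x^5 - 25*x^4 + 250*x^3 - 1250*x^2 + 3125*x - 3125

Expanding det(x·I − A) (e.g. by cofactor expansion or by noting that A is similar to its Jordan form J, which has the same characteristic polynomial as A) gives
  χ_A(x) = x^5 - 25*x^4 + 250*x^3 - 1250*x^2 + 3125*x - 3125
which factors as (x - 5)^5. The eigenvalues (with algebraic multiplicities) are λ = 5 with multiplicity 5.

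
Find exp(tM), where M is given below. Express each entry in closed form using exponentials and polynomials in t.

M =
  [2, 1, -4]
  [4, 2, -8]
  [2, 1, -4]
e^{tM} =
  [2*t + 1, t, -4*t]
  [4*t, 2*t + 1, -8*t]
  [2*t, t, 1 - 4*t]

Strategy: write M = P · J · P⁻¹ where J is a Jordan canonical form, so e^{tM} = P · e^{tJ} · P⁻¹, and e^{tJ} can be computed block-by-block.

M has Jordan form
J =
  [0, 1, 0]
  [0, 0, 0]
  [0, 0, 0]
(up to reordering of blocks).

Per-block formulas:
  For a 2×2 Jordan block J_2(0): exp(t · J_2(0)) = e^(0t)·(I + t·N), where N is the 2×2 nilpotent shift.
  For a 1×1 block at λ = 0: exp(t · [0]) = [e^(0t)].

After assembling e^{tJ} and conjugating by P, we get:

e^{tM} =
  [2*t + 1, t, -4*t]
  [4*t, 2*t + 1, -8*t]
  [2*t, t, 1 - 4*t]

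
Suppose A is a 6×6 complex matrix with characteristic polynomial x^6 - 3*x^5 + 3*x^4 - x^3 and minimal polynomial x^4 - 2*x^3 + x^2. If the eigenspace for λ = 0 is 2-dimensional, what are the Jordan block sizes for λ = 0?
Block sizes for λ = 0: [2, 1]

Step 1 — from the characteristic polynomial, algebraic multiplicity of λ = 0 is 3. From dim ker(A − (0)·I) = 2, there are exactly 2 Jordan blocks for λ = 0.
Step 2 — from the minimal polynomial, the factor (x − 0)^2 tells us the largest block for λ = 0 has size 2.
Step 3 — with total size 3, 2 blocks, and largest block 2, the block sizes (in nonincreasing order) are [2, 1].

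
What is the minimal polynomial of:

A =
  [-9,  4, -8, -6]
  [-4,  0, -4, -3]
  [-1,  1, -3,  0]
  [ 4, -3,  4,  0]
x^3 + 9*x^2 + 27*x + 27

The characteristic polynomial is χ_A(x) = (x + 3)^4, so the eigenvalues are known. The minimal polynomial is
  m_A(x) = Π_λ (x − λ)^{k_λ}
where k_λ is the size of the *largest* Jordan block for λ (equivalently, the smallest k with (A − λI)^k v = 0 for every generalised eigenvector v of λ).

  λ = -3: largest Jordan block has size 3, contributing (x + 3)^3

So m_A(x) = (x + 3)^3 = x^3 + 9*x^2 + 27*x + 27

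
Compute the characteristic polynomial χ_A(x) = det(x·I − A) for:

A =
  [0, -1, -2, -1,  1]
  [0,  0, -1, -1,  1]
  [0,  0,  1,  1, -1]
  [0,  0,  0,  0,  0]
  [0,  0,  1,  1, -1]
x^5

Expanding det(x·I − A) (e.g. by cofactor expansion or by noting that A is similar to its Jordan form J, which has the same characteristic polynomial as A) gives
  χ_A(x) = x^5
which factors as x^5. The eigenvalues (with algebraic multiplicities) are λ = 0 with multiplicity 5.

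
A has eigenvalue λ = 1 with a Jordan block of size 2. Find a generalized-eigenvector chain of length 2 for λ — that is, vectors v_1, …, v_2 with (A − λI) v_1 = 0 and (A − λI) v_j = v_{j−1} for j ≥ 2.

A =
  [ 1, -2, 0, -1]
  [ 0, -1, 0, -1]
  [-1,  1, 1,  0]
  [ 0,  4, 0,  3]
A Jordan chain for λ = 1 of length 2:
v_1 = (0, 0, -1, 0)ᵀ
v_2 = (1, 0, 0, 0)ᵀ

Let N = A − (1)·I. We want v_2 with N^2 v_2 = 0 but N^1 v_2 ≠ 0; then v_{j-1} := N · v_j for j = 2, …, 2.

Pick v_2 = (1, 0, 0, 0)ᵀ.
Then v_1 = N · v_2 = (0, 0, -1, 0)ᵀ.

Sanity check: (A − (1)·I) v_1 = (0, 0, 0, 0)ᵀ = 0. ✓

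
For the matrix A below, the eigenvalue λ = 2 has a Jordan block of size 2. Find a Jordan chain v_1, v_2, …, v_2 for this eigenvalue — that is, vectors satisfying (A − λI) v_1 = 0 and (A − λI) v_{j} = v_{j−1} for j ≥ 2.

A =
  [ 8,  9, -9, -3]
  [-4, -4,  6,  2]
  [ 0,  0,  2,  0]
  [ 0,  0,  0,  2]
A Jordan chain for λ = 2 of length 2:
v_1 = (6, -4, 0, 0)ᵀ
v_2 = (1, 0, 0, 0)ᵀ

Let N = A − (2)·I. We want v_2 with N^2 v_2 = 0 but N^1 v_2 ≠ 0; then v_{j-1} := N · v_j for j = 2, …, 2.

Pick v_2 = (1, 0, 0, 0)ᵀ.
Then v_1 = N · v_2 = (6, -4, 0, 0)ᵀ.

Sanity check: (A − (2)·I) v_1 = (0, 0, 0, 0)ᵀ = 0. ✓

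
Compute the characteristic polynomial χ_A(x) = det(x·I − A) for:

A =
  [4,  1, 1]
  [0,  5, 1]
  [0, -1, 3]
x^3 - 12*x^2 + 48*x - 64

Expanding det(x·I − A) (e.g. by cofactor expansion or by noting that A is similar to its Jordan form J, which has the same characteristic polynomial as A) gives
  χ_A(x) = x^3 - 12*x^2 + 48*x - 64
which factors as (x - 4)^3. The eigenvalues (with algebraic multiplicities) are λ = 4 with multiplicity 3.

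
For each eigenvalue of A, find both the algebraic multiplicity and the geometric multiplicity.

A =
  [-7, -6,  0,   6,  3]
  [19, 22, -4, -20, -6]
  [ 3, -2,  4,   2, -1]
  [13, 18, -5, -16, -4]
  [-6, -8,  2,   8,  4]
λ = -1: alg = 1, geom = 1; λ = 2: alg = 4, geom = 2

Step 1 — factor the characteristic polynomial to read off the algebraic multiplicities:
  χ_A(x) = (x - 2)^4*(x + 1)

Step 2 — compute geometric multiplicities via the rank-nullity identity g(λ) = n − rank(A − λI):
  rank(A − (-1)·I) = 4, so dim ker(A − (-1)·I) = n − 4 = 1
  rank(A − (2)·I) = 3, so dim ker(A − (2)·I) = n − 3 = 2

Summary:
  λ = -1: algebraic multiplicity = 1, geometric multiplicity = 1
  λ = 2: algebraic multiplicity = 4, geometric multiplicity = 2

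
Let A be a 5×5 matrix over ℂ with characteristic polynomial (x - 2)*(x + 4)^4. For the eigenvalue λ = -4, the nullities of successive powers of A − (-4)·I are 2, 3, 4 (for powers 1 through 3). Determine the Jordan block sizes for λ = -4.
Block sizes for λ = -4: [3, 1]

From the dimensions of kernels of powers, the number of Jordan blocks of size at least j is d_j − d_{j−1} where d_j = dim ker(N^j) (with d_0 = 0). Computing the differences gives [2, 1, 1].
The number of blocks of size exactly k is (#blocks of size ≥ k) − (#blocks of size ≥ k + 1), so the partition is: 1 block(s) of size 1, 1 block(s) of size 3.
In nonincreasing order the block sizes are [3, 1].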